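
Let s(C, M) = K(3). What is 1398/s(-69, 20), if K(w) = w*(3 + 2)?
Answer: 466/5 ≈ 93.200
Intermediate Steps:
K(w) = 5*w (K(w) = w*5 = 5*w)
s(C, M) = 15 (s(C, M) = 5*3 = 15)
1398/s(-69, 20) = 1398/15 = 1398*(1/15) = 466/5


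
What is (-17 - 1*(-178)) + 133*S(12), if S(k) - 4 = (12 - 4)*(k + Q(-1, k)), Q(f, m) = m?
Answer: 26229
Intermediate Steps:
S(k) = 4 + 16*k (S(k) = 4 + (12 - 4)*(k + k) = 4 + 8*(2*k) = 4 + 16*k)
(-17 - 1*(-178)) + 133*S(12) = (-17 - 1*(-178)) + 133*(4 + 16*12) = (-17 + 178) + 133*(4 + 192) = 161 + 133*196 = 161 + 26068 = 26229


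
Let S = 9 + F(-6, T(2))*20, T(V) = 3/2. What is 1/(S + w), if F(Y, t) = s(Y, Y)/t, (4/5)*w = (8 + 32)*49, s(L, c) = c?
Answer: 1/2379 ≈ 0.00042034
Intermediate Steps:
T(V) = 3/2 (T(V) = 3*(½) = 3/2)
w = 2450 (w = 5*((8 + 32)*49)/4 = 5*(40*49)/4 = (5/4)*1960 = 2450)
F(Y, t) = Y/t
S = -71 (S = 9 - 6/3/2*20 = 9 - 6*⅔*20 = 9 - 4*20 = 9 - 80 = -71)
1/(S + w) = 1/(-71 + 2450) = 1/2379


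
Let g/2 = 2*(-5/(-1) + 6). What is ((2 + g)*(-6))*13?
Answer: -3588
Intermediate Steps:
g = 44 (g = 2*(2*(-5/(-1) + 6)) = 2*(2*(-5*(-1) + 6)) = 2*(2*(5 + 6)) = 2*(2*11) = 2*22 = 44)
((2 + g)*(-6))*13 = ((2 + 44)*(-6))*13 = (46*(-6))*13 = -276*13 = -3588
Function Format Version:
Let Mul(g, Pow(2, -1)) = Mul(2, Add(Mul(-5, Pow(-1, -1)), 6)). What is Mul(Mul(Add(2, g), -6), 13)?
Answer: -3588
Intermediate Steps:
g = 44 (g = Mul(2, Mul(2, Add(Mul(-5, Pow(-1, -1)), 6))) = Mul(2, Mul(2, Add(Mul(-5, -1), 6))) = Mul(2, Mul(2, Add(5, 6))) = Mul(2, Mul(2, 11)) = Mul(2, 22) = 44)
Mul(Mul(Add(2, g), -6), 13) = Mul(Mul(Add(2, 44), -6), 13) = Mul(Mul(46, -6), 13) = Mul(-276, 13) = -3588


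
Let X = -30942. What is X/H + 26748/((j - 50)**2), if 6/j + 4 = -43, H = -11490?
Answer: 35443867833/2657414860 ≈ 13.338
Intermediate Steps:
j = -6/47 (j = 6/(-4 - 43) = 6/(-47) = 6*(-1/47) = -6/47 ≈ -0.12766)
X/H + 26748/((j - 50)**2) = -30942/(-11490) + 26748/((-6/47 - 50)**2) = -30942*(-1/11490) + 26748/((-2356/47)**2) = 5157/1915 + 26748/(5550736/2209) = 5157/1915 + 26748*(2209/5550736) = 5157/1915 + 14771583/1387684 = 35443867833/2657414860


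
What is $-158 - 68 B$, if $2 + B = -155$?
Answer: $10518$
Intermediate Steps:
$B = -157$ ($B = -2 - 155 = -157$)
$-158 - 68 B = -158 - -10676 = -158 + 10676 = 10518$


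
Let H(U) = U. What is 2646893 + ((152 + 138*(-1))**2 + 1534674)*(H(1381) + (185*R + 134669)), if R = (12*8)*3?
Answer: 290599583993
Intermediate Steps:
R = 288 (R = 96*3 = 288)
2646893 + ((152 + 138*(-1))**2 + 1534674)*(H(1381) + (185*R + 134669)) = 2646893 + ((152 + 138*(-1))**2 + 1534674)*(1381 + (185*288 + 134669)) = 2646893 + ((152 - 138)**2 + 1534674)*(1381 + (53280 + 134669)) = 2646893 + (14**2 + 1534674)*(1381 + 187949) = 2646893 + (196 + 1534674)*189330 = 2646893 + 1534870*189330 = 2646893 + 290596937100 = 290599583993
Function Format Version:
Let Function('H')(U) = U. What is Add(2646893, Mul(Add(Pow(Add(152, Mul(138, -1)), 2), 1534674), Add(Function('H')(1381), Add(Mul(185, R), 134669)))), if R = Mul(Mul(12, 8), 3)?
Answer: 290599583993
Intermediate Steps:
R = 288 (R = Mul(96, 3) = 288)
Add(2646893, Mul(Add(Pow(Add(152, Mul(138, -1)), 2), 1534674), Add(Function('H')(1381), Add(Mul(185, R), 134669)))) = Add(2646893, Mul(Add(Pow(Add(152, Mul(138, -1)), 2), 1534674), Add(1381, Add(Mul(185, 288), 134669)))) = Add(2646893, Mul(Add(Pow(Add(152, -138), 2), 1534674), Add(1381, Add(53280, 134669)))) = Add(2646893, Mul(Add(Pow(14, 2), 1534674), Add(1381, 187949))) = Add(2646893, Mul(Add(196, 1534674), 189330)) = Add(2646893, Mul(1534870, 189330)) = Add(2646893, 290596937100) = 290599583993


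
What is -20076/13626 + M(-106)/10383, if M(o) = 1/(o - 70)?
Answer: -2038169813/1383347856 ≈ -1.4734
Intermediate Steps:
M(o) = 1/(-70 + o)
-20076/13626 + M(-106)/10383 = -20076/13626 + 1/(-70 - 106*10383) = -20076*1/13626 + (1/10383)/(-176) = -3346/2271 - 1/176*1/10383 = -3346/2271 - 1/1827408 = -2038169813/1383347856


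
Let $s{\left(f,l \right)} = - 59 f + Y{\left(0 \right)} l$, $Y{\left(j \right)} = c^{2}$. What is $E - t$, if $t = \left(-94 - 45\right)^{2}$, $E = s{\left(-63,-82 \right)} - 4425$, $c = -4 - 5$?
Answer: $-26671$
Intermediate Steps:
$c = -9$
$Y{\left(j \right)} = 81$ ($Y{\left(j \right)} = \left(-9\right)^{2} = 81$)
$s{\left(f,l \right)} = - 59 f + 81 l$
$E = -7350$ ($E = \left(\left(-59\right) \left(-63\right) + 81 \left(-82\right)\right) - 4425 = \left(3717 - 6642\right) - 4425 = -2925 - 4425 = -7350$)
$t = 19321$ ($t = \left(-139\right)^{2} = 19321$)
$E - t = -7350 - 19321 = -26671$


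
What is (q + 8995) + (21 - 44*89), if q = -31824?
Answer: -26724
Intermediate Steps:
(q + 8995) + (21 - 44*89) = (-31824 + 8995) + (21 - 44*89) = -22829 + (21 - 3916) = -22829 - 3895 = -26724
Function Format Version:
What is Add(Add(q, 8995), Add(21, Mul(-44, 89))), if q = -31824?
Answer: -26724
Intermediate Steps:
Add(Add(q, 8995), Add(21, Mul(-44, 89))) = Add(Add(-31824, 8995), Add(21, Mul(-44, 89))) = Add(-22829, Add(21, -3916)) = Add(-22829, -3895) = -26724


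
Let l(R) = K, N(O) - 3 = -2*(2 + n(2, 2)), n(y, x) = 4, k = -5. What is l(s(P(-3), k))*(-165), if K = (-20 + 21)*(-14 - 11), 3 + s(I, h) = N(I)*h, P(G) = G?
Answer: 4125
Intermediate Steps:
N(O) = -9 (N(O) = 3 - 2*(2 + 4) = 3 - 2*6 = 3 - 12 = -9)
s(I, h) = -3 - 9*h
K = -25 (K = 1*(-25) = -25)
l(R) = -25
l(s(P(-3), k))*(-165) = -25*(-165) = 4125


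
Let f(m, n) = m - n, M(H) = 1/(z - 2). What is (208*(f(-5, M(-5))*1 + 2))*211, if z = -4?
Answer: -373048/3 ≈ -1.2435e+5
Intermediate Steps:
M(H) = -⅙ (M(H) = 1/(-4 - 2) = 1/(-6) = -⅙)
(208*(f(-5, M(-5))*1 + 2))*211 = (208*((-5 - 1*(-⅙))*1 + 2))*211 = (208*((-5 + ⅙)*1 + 2))*211 = (208*(-29/6*1 + 2))*211 = (208*(-29/6 + 2))*211 = (208*(-17/6))*211 = -1768/3*211 = -373048/3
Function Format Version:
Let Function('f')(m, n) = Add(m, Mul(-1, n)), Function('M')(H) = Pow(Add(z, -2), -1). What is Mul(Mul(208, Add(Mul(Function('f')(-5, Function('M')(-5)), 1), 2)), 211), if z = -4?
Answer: Rational(-373048, 3) ≈ -1.2435e+5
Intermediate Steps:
Function('M')(H) = Rational(-1, 6) (Function('M')(H) = Pow(Add(-4, -2), -1) = Pow(-6, -1) = Rational(-1, 6))
Mul(Mul(208, Add(Mul(Function('f')(-5, Function('M')(-5)), 1), 2)), 211) = Mul(Mul(208, Add(Mul(Add(-5, Mul(-1, Rational(-1, 6))), 1), 2)), 211) = Mul(Mul(208, Add(Mul(Add(-5, Rational(1, 6)), 1), 2)), 211) = Mul(Mul(208, Add(Mul(Rational(-29, 6), 1), 2)), 211) = Mul(Mul(208, Add(Rational(-29, 6), 2)), 211) = Mul(Mul(208, Rational(-17, 6)), 211) = Mul(Rational(-1768, 3), 211) = Rational(-373048, 3)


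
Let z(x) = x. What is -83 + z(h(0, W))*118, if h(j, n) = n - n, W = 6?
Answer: -83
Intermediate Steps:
h(j, n) = 0
-83 + z(h(0, W))*118 = -83 + 0*118 = -83 + 0 = -83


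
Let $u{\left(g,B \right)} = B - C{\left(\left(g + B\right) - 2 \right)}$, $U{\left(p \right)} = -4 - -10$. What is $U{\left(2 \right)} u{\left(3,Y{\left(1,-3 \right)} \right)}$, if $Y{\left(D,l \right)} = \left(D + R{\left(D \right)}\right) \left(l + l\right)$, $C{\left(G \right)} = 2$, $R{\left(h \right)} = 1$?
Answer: $-84$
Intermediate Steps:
$U{\left(p \right)} = 6$ ($U{\left(p \right)} = -4 + 10 = 6$)
$Y{\left(D,l \right)} = 2 l \left(1 + D\right)$ ($Y{\left(D,l \right)} = \left(D + 1\right) \left(l + l\right) = \left(1 + D\right) 2 l = 2 l \left(1 + D\right)$)
$u{\left(g,B \right)} = -2 + B$ ($u{\left(g,B \right)} = B - 2 = -2 + B$)
$U{\left(2 \right)} u{\left(3,Y{\left(1,-3 \right)} \right)} = 6 \left(-2 + 2 \left(-3\right) \left(1 + 1\right)\right) = 6 \left(-2 + 2 \left(-3\right) 2\right) = 6 \left(-2 - 12\right) = 6 \left(-14\right) = -84$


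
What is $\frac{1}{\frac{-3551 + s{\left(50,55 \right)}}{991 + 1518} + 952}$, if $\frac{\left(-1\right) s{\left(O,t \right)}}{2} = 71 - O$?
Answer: $\frac{2509}{2384975} \approx 0.001052$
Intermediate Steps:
$s{\left(O,t \right)} = -142 + 2 O$ ($s{\left(O,t \right)} = - 2 \left(71 - O\right) = -142 + 2 O$)
$\frac{1}{\frac{-3551 + s{\left(50,55 \right)}}{991 + 1518} + 952} = \frac{1}{\frac{-3551 + \left(-142 + 2 \cdot 50\right)}{991 + 1518} + 952} = \frac{1}{\frac{-3551 + \left(-142 + 100\right)}{2509} + 952} = \frac{1}{\left(-3551 - 42\right) \frac{1}{2509} + 952} = \frac{1}{\left(-3593\right) \frac{1}{2509} + 952} = \frac{1}{- \frac{3593}{2509} + 952} = \frac{1}{\frac{2384975}{2509}} = \frac{2509}{2384975}$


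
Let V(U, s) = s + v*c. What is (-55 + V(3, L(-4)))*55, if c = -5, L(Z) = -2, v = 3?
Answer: -3960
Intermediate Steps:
V(U, s) = -15 + s (V(U, s) = s + 3*(-5) = s - 15 = -15 + s)
(-55 + V(3, L(-4)))*55 = (-55 + (-15 - 2))*55 = (-55 - 17)*55 = -72*55 = -3960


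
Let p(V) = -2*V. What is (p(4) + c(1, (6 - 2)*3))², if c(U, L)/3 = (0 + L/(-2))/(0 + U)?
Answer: 676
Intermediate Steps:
c(U, L) = -3*L/(2*U) (c(U, L) = 3*((0 + L/(-2))/(0 + U)) = 3*((0 + L*(-½))/U) = 3*((0 - L/2)/U) = 3*((-L/2)/U) = 3*(-L/(2*U)) = -3*L/(2*U))
(p(4) + c(1, (6 - 2)*3))² = (-2*4 - 3/2*(6 - 2)*3/1)² = (-8 - 3/2*4*3*1)² = (-8 - 3/2*12*1)² = (-8 - 18)² = (-26)² = 676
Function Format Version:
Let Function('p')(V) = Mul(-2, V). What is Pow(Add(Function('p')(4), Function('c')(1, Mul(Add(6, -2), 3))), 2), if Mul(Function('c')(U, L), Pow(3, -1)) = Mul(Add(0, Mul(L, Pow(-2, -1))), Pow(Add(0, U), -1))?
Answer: 676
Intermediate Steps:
Function('c')(U, L) = Mul(Rational(-3, 2), L, Pow(U, -1)) (Function('c')(U, L) = Mul(3, Mul(Add(0, Mul(L, Pow(-2, -1))), Pow(Add(0, U), -1))) = Mul(3, Mul(Add(0, Mul(L, Rational(-1, 2))), Pow(U, -1))) = Mul(3, Mul(Add(0, Mul(Rational(-1, 2), L)), Pow(U, -1))) = Mul(3, Mul(Mul(Rational(-1, 2), L), Pow(U, -1))) = Mul(3, Mul(Rational(-1, 2), L, Pow(U, -1))) = Mul(Rational(-3, 2), L, Pow(U, -1)))
Pow(Add(Function('p')(4), Function('c')(1, Mul(Add(6, -2), 3))), 2) = Pow(Add(Mul(-2, 4), Mul(Rational(-3, 2), Mul(Add(6, -2), 3), Pow(1, -1))), 2) = Pow(Add(-8, Mul(Rational(-3, 2), Mul(4, 3), 1)), 2) = Pow(Add(-8, Mul(Rational(-3, 2), 12, 1)), 2) = Pow(Add(-8, -18), 2) = Pow(-26, 2) = 676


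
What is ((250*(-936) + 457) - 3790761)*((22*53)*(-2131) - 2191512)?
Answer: 18818683774432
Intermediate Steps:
((250*(-936) + 457) - 3790761)*((22*53)*(-2131) - 2191512) = ((-234000 + 457) - 3790761)*(1166*(-2131) - 2191512) = (-233543 - 3790761)*(-2484746 - 2191512) = -4024304*(-4676258) = 18818683774432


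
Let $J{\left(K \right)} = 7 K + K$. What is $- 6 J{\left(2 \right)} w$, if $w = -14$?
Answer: $1344$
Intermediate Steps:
$J{\left(K \right)} = 8 K$
$- 6 J{\left(2 \right)} w = - 6 \cdot 8 \cdot 2 \left(-14\right) = \left(-6\right) 16 \left(-14\right) = \left(-96\right) \left(-14\right) = 1344$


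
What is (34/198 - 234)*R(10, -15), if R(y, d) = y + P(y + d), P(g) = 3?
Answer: -300937/99 ≈ -3039.8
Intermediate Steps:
R(y, d) = 3 + y (R(y, d) = y + 3 = 3 + y)
(34/198 - 234)*R(10, -15) = (34/198 - 234)*(3 + 10) = (34*(1/198) - 234)*13 = (17/99 - 234)*13 = -23149/99*13 = -300937/99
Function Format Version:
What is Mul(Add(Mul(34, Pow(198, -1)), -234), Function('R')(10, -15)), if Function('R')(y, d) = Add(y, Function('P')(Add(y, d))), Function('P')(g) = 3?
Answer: Rational(-300937, 99) ≈ -3039.8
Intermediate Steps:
Function('R')(y, d) = Add(3, y) (Function('R')(y, d) = Add(y, 3) = Add(3, y))
Mul(Add(Mul(34, Pow(198, -1)), -234), Function('R')(10, -15)) = Mul(Add(Mul(34, Pow(198, -1)), -234), Add(3, 10)) = Mul(Add(Mul(34, Rational(1, 198)), -234), 13) = Mul(Add(Rational(17, 99), -234), 13) = Mul(Rational(-23149, 99), 13) = Rational(-300937, 99)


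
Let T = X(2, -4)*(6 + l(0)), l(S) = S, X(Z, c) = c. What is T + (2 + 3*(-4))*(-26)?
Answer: 236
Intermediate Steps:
T = -24 (T = -4*(6 + 0) = -4*6 = -24)
T + (2 + 3*(-4))*(-26) = -24 + (2 + 3*(-4))*(-26) = -24 + (2 - 12)*(-26) = -24 - 10*(-26) = -24 + 260 = 236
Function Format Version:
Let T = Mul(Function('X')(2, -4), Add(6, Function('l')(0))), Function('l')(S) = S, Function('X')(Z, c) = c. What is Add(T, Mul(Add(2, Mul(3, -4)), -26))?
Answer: 236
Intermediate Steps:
T = -24 (T = Mul(-4, Add(6, 0)) = Mul(-4, 6) = -24)
Add(T, Mul(Add(2, Mul(3, -4)), -26)) = Add(-24, Mul(Add(2, Mul(3, -4)), -26)) = Add(-24, Mul(Add(2, -12), -26)) = Add(-24, Mul(-10, -26)) = Add(-24, 260) = 236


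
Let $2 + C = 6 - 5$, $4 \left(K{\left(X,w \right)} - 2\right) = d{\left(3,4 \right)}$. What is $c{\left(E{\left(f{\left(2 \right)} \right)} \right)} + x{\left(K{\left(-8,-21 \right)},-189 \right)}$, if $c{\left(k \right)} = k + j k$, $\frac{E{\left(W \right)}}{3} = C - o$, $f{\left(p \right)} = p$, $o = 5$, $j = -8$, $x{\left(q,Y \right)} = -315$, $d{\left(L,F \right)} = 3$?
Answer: $-189$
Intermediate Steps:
$K{\left(X,w \right)} = \frac{11}{4}$ ($K{\left(X,w \right)} = 2 + \frac{1}{4} \cdot 3 = 2 + \frac{3}{4} = \frac{11}{4}$)
$C = -1$ ($C = -2 + \left(6 - 5\right) = -2 + 1 = -1$)
$E{\left(W \right)} = -18$ ($E{\left(W \right)} = 3 \left(-1 - 5\right) = 3 \left(-6\right) = -18$)
$c{\left(k \right)} = - 7 k$ ($c{\left(k \right)} = k - 8 k = - 7 k$)
$c{\left(E{\left(f{\left(2 \right)} \right)} \right)} + x{\left(K{\left(-8,-21 \right)},-189 \right)} = \left(-7\right) \left(-18\right) - 315 = 126 - 315 = -189$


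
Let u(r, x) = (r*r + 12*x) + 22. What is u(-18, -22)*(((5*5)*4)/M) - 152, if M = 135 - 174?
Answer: -14128/39 ≈ -362.26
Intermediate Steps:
M = -39
u(r, x) = 22 + r**2 + 12*x (u(r, x) = (r**2 + 12*x) + 22 = 22 + r**2 + 12*x)
u(-18, -22)*(((5*5)*4)/M) - 152 = (22 + (-18)**2 + 12*(-22))*(((5*5)*4)/(-39)) - 152 = (22 + 324 - 264)*((25*4)*(-1/39)) - 152 = 82*(100*(-1/39)) - 152 = 82*(-100/39) - 152 = -8200/39 - 152 = -14128/39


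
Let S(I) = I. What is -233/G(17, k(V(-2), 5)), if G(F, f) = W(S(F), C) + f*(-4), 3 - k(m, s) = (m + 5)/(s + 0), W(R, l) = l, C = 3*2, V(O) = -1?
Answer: 1165/14 ≈ 83.214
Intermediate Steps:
C = 6
k(m, s) = 3 - (5 + m)/s (k(m, s) = 3 - (m + 5)/(s + 0) = 3 - (5 + m)/s)
G(F, f) = 6 - 4*f (G(F, f) = 6 + f*(-4) = 6 - 4*f)
-233/G(17, k(V(-2), 5)) = -233/(6 - 4*(-5 - 1*(-1) + 3*5)/5) = -233/(6 - 4*(-5 + 1 + 15)/5) = -233/(6 - 4*11/5) = -233/(6 - 44/5) = -233/(-14/5) = -233*(-5/14) = 1165/14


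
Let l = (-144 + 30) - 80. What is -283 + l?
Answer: -477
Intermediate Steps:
l = -194 (l = -114 - 80 = -194)
-283 + l = -283 - 194 = -477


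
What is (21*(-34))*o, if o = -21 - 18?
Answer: 27846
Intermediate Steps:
o = -39
(21*(-34))*o = (21*(-34))*(-39) = -714*(-39) = 27846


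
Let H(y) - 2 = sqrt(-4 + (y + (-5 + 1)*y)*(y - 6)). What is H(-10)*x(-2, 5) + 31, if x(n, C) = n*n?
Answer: 39 + 88*I ≈ 39.0 + 88.0*I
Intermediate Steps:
x(n, C) = n**2
H(y) = 2 + sqrt(-4 - 3*y*(-6 + y)) (H(y) = 2 + sqrt(-4 + (y + (-5 + 1)*y)*(y - 6)) = 2 + sqrt(-4 + (y - 4*y)*(-6 + y)) = 2 + sqrt(-4 + (-3*y)*(-6 + y)) = 2 + sqrt(-4 - 3*y*(-6 + y)))
H(-10)*x(-2, 5) + 31 = (2 + sqrt(-4 - 3*(-10)**2 + 18*(-10)))*(-2)**2 + 31 = (2 + sqrt(-4 - 3*100 - 180))*4 + 31 = (2 + sqrt(-4 - 300 - 180))*4 + 31 = (2 + sqrt(-484))*4 + 31 = (2 + 22*I)*4 + 31 = (8 + 88*I) + 31 = 39 + 88*I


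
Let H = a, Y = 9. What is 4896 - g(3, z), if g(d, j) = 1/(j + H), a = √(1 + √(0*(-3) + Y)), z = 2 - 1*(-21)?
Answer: 122399/25 ≈ 4896.0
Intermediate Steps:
z = 23 (z = 2 + 21 = 23)
a = 2 (a = √(1 + √(0*(-3) + 9)) = √(1 + √(0 + 9)) = √(1 + √9) = √(1 + 3) = √4 = 2)
H = 2
g(d, j) = 1/(2 + j) (g(d, j) = 1/(j + 2) = 1/(2 + j))
4896 - g(3, z) = 4896 - 1/(2 + 23) = 4896 - 1/25 = 122399/25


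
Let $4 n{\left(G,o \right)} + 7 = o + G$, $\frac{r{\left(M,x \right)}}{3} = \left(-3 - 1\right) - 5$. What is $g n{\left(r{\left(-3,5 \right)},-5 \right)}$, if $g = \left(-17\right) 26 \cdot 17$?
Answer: $\frac{146523}{2} \approx 73262.0$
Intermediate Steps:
$r{\left(M,x \right)} = -27$ ($r{\left(M,x \right)} = 3 \left(\left(-3 - 1\right) - 5\right) = 3 \left(-4 - 5\right) = 3 \left(-9\right) = -27$)
$n{\left(G,o \right)} = - \frac{7}{4} + \frac{G}{4} + \frac{o}{4}$ ($n{\left(G,o \right)} = - \frac{7}{4} + \frac{o + G}{4} = - \frac{7}{4} + \frac{G + o}{4} = - \frac{7}{4} + \left(\frac{G}{4} + \frac{o}{4}\right) = - \frac{7}{4} + \frac{G}{4} + \frac{o}{4}$)
$g = -7514$ ($g = \left(-442\right) 17 = -7514$)
$g n{\left(r{\left(-3,5 \right)},-5 \right)} = - 7514 \left(- \frac{7}{4} + \frac{1}{4} \left(-27\right) + \frac{1}{4} \left(-5\right)\right) = - 7514 \left(- \frac{7}{4} - \frac{27}{4} - \frac{5}{4}\right) = \left(-7514\right) \left(- \frac{39}{4}\right) = \frac{146523}{2}$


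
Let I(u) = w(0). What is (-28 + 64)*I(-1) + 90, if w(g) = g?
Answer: 90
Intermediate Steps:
I(u) = 0
(-28 + 64)*I(-1) + 90 = (-28 + 64)*0 + 90 = 36*0 + 90 = 0 + 90 = 90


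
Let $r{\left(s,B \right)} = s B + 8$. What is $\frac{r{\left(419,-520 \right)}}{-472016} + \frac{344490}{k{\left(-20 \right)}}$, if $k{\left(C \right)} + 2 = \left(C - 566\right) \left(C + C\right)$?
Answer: $\frac{5240977368}{345722219} \approx 15.16$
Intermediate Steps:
$r{\left(s,B \right)} = 8 + B s$ ($r{\left(s,B \right)} = B s + 8 = 8 + B s$)
$k{\left(C \right)} = -2 + 2 C \left(-566 + C\right)$ ($k{\left(C \right)} = -2 + \left(C - 566\right) \left(C + C\right) = -2 + \left(-566 + C\right) 2 C = -2 + 2 C \left(-566 + C\right)$)
$\frac{r{\left(419,-520 \right)}}{-472016} + \frac{344490}{k{\left(-20 \right)}} = \frac{8 - 217880}{-472016} + \frac{344490}{-2 - -22640 + 2 \left(-20\right)^{2}} = \left(8 - 217880\right) \left(- \frac{1}{472016}\right) + \frac{344490}{-2 + 22640 + 2 \cdot 400} = \left(-217872\right) \left(- \frac{1}{472016}\right) + \frac{344490}{-2 + 22640 + 800} = \frac{13617}{29501} + \frac{344490}{23438} = \frac{13617}{29501} + 344490 \cdot \frac{1}{23438} = \frac{13617}{29501} + \frac{172245}{11719} = \frac{5240977368}{345722219}$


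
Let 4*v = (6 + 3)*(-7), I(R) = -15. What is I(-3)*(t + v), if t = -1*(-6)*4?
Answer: -495/4 ≈ -123.75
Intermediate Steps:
t = 24 (t = 6*4 = 24)
v = -63/4 (v = ((6 + 3)*(-7))/4 = (9*(-7))/4 = (¼)*(-63) = -63/4 ≈ -15.750)
I(-3)*(t + v) = -15*(24 - 63/4) = -15*33/4 = -495/4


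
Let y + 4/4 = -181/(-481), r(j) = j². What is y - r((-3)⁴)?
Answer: -3156141/481 ≈ -6561.6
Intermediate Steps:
y = -300/481 (y = -1 - 181/(-481) = -1 - 181*(-1/481) = -1 + 181/481 = -300/481 ≈ -0.62370)
y - r((-3)⁴) = -300/481 - ((-3)⁴)² = -300/481 - 1*81² = -300/481 - 1*6561 = -300/481 - 6561 = -3156141/481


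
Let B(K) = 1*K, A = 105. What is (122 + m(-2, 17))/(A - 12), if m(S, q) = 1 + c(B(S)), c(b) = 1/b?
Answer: 245/186 ≈ 1.3172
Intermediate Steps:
B(K) = K
m(S, q) = 1 + 1/S
(122 + m(-2, 17))/(A - 12) = (122 + (1 - 2)/(-2))/(105 - 12) = (122 - ½*(-1))/93 = (122 + ½)*(1/93) = (245/2)*(1/93) = 245/186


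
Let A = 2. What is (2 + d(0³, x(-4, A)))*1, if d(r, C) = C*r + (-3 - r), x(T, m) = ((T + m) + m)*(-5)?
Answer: -1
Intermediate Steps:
x(T, m) = -10*m - 5*T (x(T, m) = (T + 2*m)*(-5) = -10*m - 5*T)
d(r, C) = -3 - r + C*r
(2 + d(0³, x(-4, A)))*1 = (2 + (-3 - 1*0³ + (-10*2 - 5*(-4))*0³))*1 = (2 + (-3 - 1*0 + (-20 + 20)*0))*1 = (2 + (-3 + 0 + 0*0))*1 = (2 + (-3 + 0 + 0))*1 = (2 - 3)*1 = -1*1 = -1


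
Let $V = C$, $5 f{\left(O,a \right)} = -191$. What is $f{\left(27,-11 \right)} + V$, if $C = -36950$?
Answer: $- \frac{184941}{5} \approx -36988.0$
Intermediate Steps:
$f{\left(O,a \right)} = - \frac{191}{5}$ ($f{\left(O,a \right)} = \frac{1}{5} \left(-191\right) = - \frac{191}{5}$)
$V = -36950$
$f{\left(27,-11 \right)} + V = - \frac{191}{5} - 36950 = - \frac{184941}{5}$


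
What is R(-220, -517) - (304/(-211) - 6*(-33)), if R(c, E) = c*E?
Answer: 23957666/211 ≈ 1.1354e+5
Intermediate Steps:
R(c, E) = E*c
R(-220, -517) - (304/(-211) - 6*(-33)) = -517*(-220) - (304/(-211) - 6*(-33)) = 113740 - (-1/211*304 + 198) = 113740 - (-304/211 + 198) = 113740 - 1*41474/211 = 113740 - 41474/211 = 23957666/211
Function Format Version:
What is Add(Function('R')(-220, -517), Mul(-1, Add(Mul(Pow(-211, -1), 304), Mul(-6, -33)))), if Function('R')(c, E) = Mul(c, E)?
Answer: Rational(23957666, 211) ≈ 1.1354e+5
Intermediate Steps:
Function('R')(c, E) = Mul(E, c)
Add(Function('R')(-220, -517), Mul(-1, Add(Mul(Pow(-211, -1), 304), Mul(-6, -33)))) = Add(Mul(-517, -220), Mul(-1, Add(Mul(Pow(-211, -1), 304), Mul(-6, -33)))) = Add(113740, Mul(-1, Add(Mul(Rational(-1, 211), 304), 198))) = Add(113740, Mul(-1, Add(Rational(-304, 211), 198))) = Add(113740, Mul(-1, Rational(41474, 211))) = Add(113740, Rational(-41474, 211)) = Rational(23957666, 211)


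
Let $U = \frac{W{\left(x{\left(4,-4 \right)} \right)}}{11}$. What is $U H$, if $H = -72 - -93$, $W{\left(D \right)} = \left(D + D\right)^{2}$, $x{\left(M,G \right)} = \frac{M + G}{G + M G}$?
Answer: $0$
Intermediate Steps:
$x{\left(M,G \right)} = \frac{G + M}{G + G M}$
$W{\left(D \right)} = 4 D^{2}$ ($W{\left(D \right)} = \left(2 D\right)^{2} = 4 D^{2}$)
$U = 0$ ($U = \frac{4 \left(\frac{-4 + 4}{\left(-4\right) \left(1 + 4\right)}\right)^{2}}{11} = 4 \left(\left(- \frac{1}{4}\right) \frac{1}{5} \cdot 0\right)^{2} \cdot \frac{1}{11} = 4 \cdot 0^{2} \cdot \frac{1}{11} = 4 \cdot 0 \cdot \frac{1}{11} = 0 \cdot \frac{1}{11} = 0$)
$H = 21$ ($H = -72 + 93 = 21$)
$U H = 0 \cdot 21 = 0$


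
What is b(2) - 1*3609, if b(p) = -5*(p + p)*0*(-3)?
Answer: -3609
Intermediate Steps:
b(p) = 0 (b(p) = -5*2*p*0*(-3) = -5*0*(-3) = 0*(-3) = 0)
b(2) - 1*3609 = 0 - 1*3609 = 0 - 3609 = -3609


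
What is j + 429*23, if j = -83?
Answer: 9784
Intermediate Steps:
j + 429*23 = -83 + 429*23 = -83 + 9867 = 9784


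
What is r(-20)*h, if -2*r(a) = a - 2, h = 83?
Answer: 913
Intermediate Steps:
r(a) = 1 - a/2 (r(a) = -(a - 2)/2 = -(-2 + a)/2 = 1 - a/2)
r(-20)*h = (1 - ½*(-20))*83 = (1 + 10)*83 = 11*83 = 913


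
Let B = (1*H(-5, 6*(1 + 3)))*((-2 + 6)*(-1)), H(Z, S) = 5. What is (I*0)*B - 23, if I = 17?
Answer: -23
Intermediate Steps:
B = -20 (B = (1*5)*((-2 + 6)*(-1)) = 5*(4*(-1)) = 5*(-4) = -20)
(I*0)*B - 23 = (17*0)*(-20) - 23 = 0*(-20) - 23 = 0 - 23 = -23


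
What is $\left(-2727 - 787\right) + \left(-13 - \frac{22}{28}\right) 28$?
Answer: $-3900$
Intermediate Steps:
$\left(-2727 - 787\right) + \left(-13 - \frac{22}{28}\right) 28 = -3514 + \left(-13 - \frac{11}{14}\right) 28 = -3514 - 386 = -3900$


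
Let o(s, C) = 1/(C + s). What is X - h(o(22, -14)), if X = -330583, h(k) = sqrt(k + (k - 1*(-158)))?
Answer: -330583 - sqrt(633)/2 ≈ -3.3060e+5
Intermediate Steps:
h(k) = sqrt(158 + 2*k) (h(k) = sqrt(k + (k + 158)) = sqrt(k + (158 + k)) = sqrt(158 + 2*k))
X - h(o(22, -14)) = -330583 - sqrt(158 + 2/(-14 + 22)) = -330583 - sqrt(158 + 2/8) = -330583 - sqrt(158 + 2*(1/8)) = -330583 - sqrt(158 + 1/4) = -330583 - sqrt(633/4) = -330583 - sqrt(633)/2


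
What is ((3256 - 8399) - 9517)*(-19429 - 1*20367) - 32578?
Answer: 583376782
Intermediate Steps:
((3256 - 8399) - 9517)*(-19429 - 1*20367) - 32578 = (-5143 - 9517)*(-19429 - 20367) - 32578 = -14660*(-39796) - 32578 = 583409360 - 32578 = 583376782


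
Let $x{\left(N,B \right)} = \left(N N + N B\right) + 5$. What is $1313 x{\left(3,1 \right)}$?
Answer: $22321$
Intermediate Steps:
$x{\left(N,B \right)} = 5 + N^{2} + B N$ ($x{\left(N,B \right)} = \left(N^{2} + B N\right) + 5 = 5 + N^{2} + B N$)
$1313 x{\left(3,1 \right)} = 1313 \left(5 + 3^{2} + 1 \cdot 3\right) = 1313 \left(5 + 9 + 3\right) = 1313 \cdot 17 = 22321$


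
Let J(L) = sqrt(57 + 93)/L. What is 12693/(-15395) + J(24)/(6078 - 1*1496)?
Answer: -12693/15395 + 5*sqrt(6)/109968 ≈ -0.82438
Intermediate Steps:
J(L) = 5*sqrt(6)/L (J(L) = sqrt(150)/L = (5*sqrt(6))/L = 5*sqrt(6)/L)
12693/(-15395) + J(24)/(6078 - 1*1496) = 12693/(-15395) + (5*sqrt(6)/24)/(6078 - 1*1496) = 12693*(-1/15395) + (5*sqrt(6)*(1/24))/(6078 - 1496) = -12693/15395 + (5*sqrt(6)/24)/4582 = -12693/15395 + (5*sqrt(6)/24)*(1/4582) = -12693/15395 + 5*sqrt(6)/109968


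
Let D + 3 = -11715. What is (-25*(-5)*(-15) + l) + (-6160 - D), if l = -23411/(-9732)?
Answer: 35866367/9732 ≈ 3685.4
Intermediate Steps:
l = 23411/9732 (l = -23411*(-1/9732) = 23411/9732 ≈ 2.4056)
D = -11718 (D = -3 - 11715 = -11718)
(-25*(-5)*(-15) + l) + (-6160 - D) = (-25*(-5)*(-15) + 23411/9732) + (-6160 - 1*(-11718)) = (125*(-15) + 23411/9732) + (-6160 + 11718) = (-1875 + 23411/9732) + 5558 = -18224089/9732 + 5558 = 35866367/9732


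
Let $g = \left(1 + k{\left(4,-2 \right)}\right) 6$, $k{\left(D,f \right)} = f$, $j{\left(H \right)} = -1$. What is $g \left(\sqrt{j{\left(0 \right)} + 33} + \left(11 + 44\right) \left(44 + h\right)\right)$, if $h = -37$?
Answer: $-2310 - 24 \sqrt{2} \approx -2343.9$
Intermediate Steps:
$g = -6$ ($g = \left(1 - 2\right) 6 = \left(-1\right) 6 = -6$)
$g \left(\sqrt{j{\left(0 \right)} + 33} + \left(11 + 44\right) \left(44 + h\right)\right) = - 6 \left(\sqrt{-1 + 33} + \left(11 + 44\right) \left(44 - 37\right)\right) = - 6 \left(\sqrt{32} + 55 \cdot 7\right) = - 6 \left(4 \sqrt{2} + 385\right) = - 6 \left(385 + 4 \sqrt{2}\right) = -2310 - 24 \sqrt{2}$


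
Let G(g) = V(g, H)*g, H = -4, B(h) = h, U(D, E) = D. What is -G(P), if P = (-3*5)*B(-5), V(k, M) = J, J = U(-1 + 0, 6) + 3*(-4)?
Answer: 975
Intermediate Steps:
J = -13 (J = (-1 + 0) + 3*(-4) = -1 - 12 = -13)
V(k, M) = -13
P = 75 (P = -3*5*(-5) = -15*(-5) = 75)
G(g) = -13*g
-G(P) = -(-13)*75 = -1*(-975) = 975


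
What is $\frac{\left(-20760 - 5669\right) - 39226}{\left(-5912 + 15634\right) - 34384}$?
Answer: $\frac{65655}{24662} \approx 2.6622$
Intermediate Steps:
$\frac{\left(-20760 - 5669\right) - 39226}{\left(-5912 + 15634\right) - 34384} = \frac{\left(-20760 - 5669\right) - 39226}{9722 - 34384} = \frac{-26429 - 39226}{-24662} = \left(-65655\right) \left(- \frac{1}{24662}\right) = \frac{65655}{24662}$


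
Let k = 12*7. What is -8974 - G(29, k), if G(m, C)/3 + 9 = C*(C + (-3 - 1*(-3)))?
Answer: -30115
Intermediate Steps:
k = 84
G(m, C) = -27 + 3*C**2 (G(m, C) = -27 + 3*(C*(C + (-3 - 1*(-3)))) = -27 + 3*(C*(C + (-3 + 3))) = -27 + 3*(C*(C + 0)) = -27 + 3*(C*C) = -27 + 3*C**2)
-8974 - G(29, k) = -8974 - (-27 + 3*84**2) = -8974 - (-27 + 3*7056) = -8974 - (-27 + 21168) = -8974 - 1*21141 = -8974 - 21141 = -30115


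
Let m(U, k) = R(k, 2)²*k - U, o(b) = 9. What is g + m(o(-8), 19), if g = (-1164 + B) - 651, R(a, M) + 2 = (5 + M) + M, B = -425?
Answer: -1318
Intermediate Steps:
R(a, M) = 3 + 2*M (R(a, M) = -2 + ((5 + M) + M) = -2 + (5 + 2*M) = 3 + 2*M)
m(U, k) = -U + 49*k (m(U, k) = (3 + 2*2)²*k - U = (3 + 4)²*k - U = 7²*k - U = 49*k - U = -U + 49*k)
g = -2240 (g = (-1164 - 425) - 651 = -1589 - 651 = -2240)
g + m(o(-8), 19) = -2240 + (-1*9 + 49*19) = -2240 + (-9 + 931) = -2240 + 922 = -1318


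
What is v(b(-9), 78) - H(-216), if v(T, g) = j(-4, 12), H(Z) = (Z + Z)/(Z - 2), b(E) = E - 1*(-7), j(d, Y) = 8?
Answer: 656/109 ≈ 6.0183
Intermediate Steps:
b(E) = 7 + E (b(E) = E + 7 = 7 + E)
H(Z) = 2*Z/(-2 + Z) (H(Z) = (2*Z)/(-2 + Z) = 2*Z/(-2 + Z))
v(T, g) = 8
v(b(-9), 78) - H(-216) = 8 - 2*(-216)/(-2 - 216) = 8 - 2*(-216)/(-218) = 8 - 2*(-216)*(-1)/218 = 8 - 1*216/109 = 8 - 216/109 = 656/109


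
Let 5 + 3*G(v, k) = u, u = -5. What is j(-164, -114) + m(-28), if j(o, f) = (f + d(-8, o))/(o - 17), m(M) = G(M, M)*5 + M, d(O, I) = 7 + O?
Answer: -23909/543 ≈ -44.031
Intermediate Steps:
G(v, k) = -10/3 (G(v, k) = -5/3 + (1/3)*(-5) = -5/3 - 5/3 = -10/3)
m(M) = -50/3 + M (m(M) = -10/3*5 + M = -50/3 + M)
j(o, f) = (-1 + f)/(-17 + o) (j(o, f) = (f + (7 - 8))/(o - 17) = (f - 1)/(-17 + o) = (-1 + f)/(-17 + o))
j(-164, -114) + m(-28) = (-1 - 114)/(-17 - 164) + (-50/3 - 28) = -115/(-181) - 134/3 = -1/181*(-115) - 134/3 = 115/181 - 134/3 = -23909/543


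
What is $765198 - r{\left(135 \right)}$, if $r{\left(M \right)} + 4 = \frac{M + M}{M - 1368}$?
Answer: $\frac{104832704}{137} \approx 7.652 \cdot 10^{5}$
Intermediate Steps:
$r{\left(M \right)} = -4 + \frac{2 M}{-1368 + M}$ ($r{\left(M \right)} = -4 + \frac{M + M}{M - 1368} = -4 + \frac{2 M}{-1368 + M}$)
$765198 - r{\left(135 \right)} = 765198 - \frac{2 \left(2736 - 135\right)}{-1368 + 135} = 765198 - \frac{2 \left(2736 - 135\right)}{-1233} = 765198 - 2 \left(- \frac{1}{1233}\right) 2601 = 765198 - - \frac{578}{137} = 765198 + \frac{578}{137} = \frac{104832704}{137}$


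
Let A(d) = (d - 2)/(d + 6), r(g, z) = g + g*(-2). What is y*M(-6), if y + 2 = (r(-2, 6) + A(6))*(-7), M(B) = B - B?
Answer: 0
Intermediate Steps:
M(B) = 0
r(g, z) = -g (r(g, z) = g - 2*g = -g)
A(d) = (-2 + d)/(6 + d)
y = -55/3 (y = -2 + (-1*(-2) + (-2 + 6)/(6 + 6))*(-7) = -2 + (2 + 4/12)*(-7) = -2 + (2 + (1/12)*4)*(-7) = -2 + (2 + ⅓)*(-7) = -2 + (7/3)*(-7) = -2 - 49/3 = -55/3 ≈ -18.333)
y*M(-6) = -55/3*0 = 0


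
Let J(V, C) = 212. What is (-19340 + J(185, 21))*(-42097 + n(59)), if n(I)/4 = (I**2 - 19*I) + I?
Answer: 620148888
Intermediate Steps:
n(I) = -72*I + 4*I**2 (n(I) = 4*((I**2 - 19*I) + I) = 4*(I**2 - 18*I) = -72*I + 4*I**2)
(-19340 + J(185, 21))*(-42097 + n(59)) = (-19340 + 212)*(-42097 + 4*59*(-18 + 59)) = -19128*(-42097 + 4*59*41) = -19128*(-42097 + 9676) = -19128*(-32421) = 620148888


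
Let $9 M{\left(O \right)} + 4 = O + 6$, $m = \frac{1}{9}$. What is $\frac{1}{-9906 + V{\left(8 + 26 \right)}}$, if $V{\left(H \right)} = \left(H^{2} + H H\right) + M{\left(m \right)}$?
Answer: $- \frac{81}{615095} \approx -0.00013169$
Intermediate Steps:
$m = \frac{1}{9} \approx 0.11111$
$M{\left(O \right)} = \frac{2}{9} + \frac{O}{9}$ ($M{\left(O \right)} = - \frac{4}{9} + \frac{O + 6}{9} = - \frac{4}{9} + \frac{6 + O}{9} = - \frac{4}{9} + \left(\frac{2}{3} + \frac{O}{9}\right) = \frac{2}{9} + \frac{O}{9}$)
$V{\left(H \right)} = \frac{19}{81} + 2 H^{2}$ ($V{\left(H \right)} = \left(H^{2} + H H\right) + \left(\frac{2}{9} + \frac{1}{9} \cdot \frac{1}{9}\right) = \left(H^{2} + H^{2}\right) + \left(\frac{2}{9} + \frac{1}{81}\right) = 2 H^{2} + \frac{19}{81} = \frac{19}{81} + 2 H^{2}$)
$\frac{1}{-9906 + V{\left(8 + 26 \right)}} = \frac{1}{-9906 + \left(\frac{19}{81} + 2 \left(8 + 26\right)^{2}\right)} = \frac{1}{-9906 + \left(\frac{19}{81} + 2 \cdot 34^{2}\right)} = \frac{1}{-9906 + \left(\frac{19}{81} + 2 \cdot 1156\right)} = \frac{1}{-9906 + \left(\frac{19}{81} + 2312\right)} = \frac{1}{-9906 + \frac{187291}{81}} = \frac{1}{- \frac{615095}{81}} = - \frac{81}{615095}$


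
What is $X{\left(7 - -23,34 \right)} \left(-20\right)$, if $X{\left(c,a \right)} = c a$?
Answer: $-20400$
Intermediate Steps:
$X{\left(c,a \right)} = a c$
$X{\left(7 - -23,34 \right)} \left(-20\right) = 34 \left(7 - -23\right) \left(-20\right) = 34 \left(7 + 23\right) \left(-20\right) = 34 \cdot 30 \left(-20\right) = 1020 \left(-20\right) = -20400$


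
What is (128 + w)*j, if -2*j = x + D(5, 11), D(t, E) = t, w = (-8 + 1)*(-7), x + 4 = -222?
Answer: 39117/2 ≈ 19559.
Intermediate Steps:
x = -226 (x = -4 - 222 = -226)
w = 49 (w = -7*(-7) = 49)
j = 221/2 (j = -(-226 + 5)/2 = -½*(-221) = 221/2 ≈ 110.50)
(128 + w)*j = (128 + 49)*(221/2) = 177*(221/2) = 39117/2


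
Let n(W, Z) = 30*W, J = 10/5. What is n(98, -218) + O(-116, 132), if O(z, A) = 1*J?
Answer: 2942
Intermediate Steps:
J = 2 (J = 10*(1/5) = 2)
O(z, A) = 2 (O(z, A) = 1*2 = 2)
n(98, -218) + O(-116, 132) = 30*98 + 2 = 2940 + 2 = 2942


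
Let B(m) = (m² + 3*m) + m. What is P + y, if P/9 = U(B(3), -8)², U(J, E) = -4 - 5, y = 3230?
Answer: 3959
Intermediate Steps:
B(m) = m² + 4*m
U(J, E) = -9
P = 729 (P = 9*(-9)² = 9*81 = 729)
P + y = 729 + 3230 = 3959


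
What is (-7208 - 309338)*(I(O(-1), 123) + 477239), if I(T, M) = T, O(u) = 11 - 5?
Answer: -151069995770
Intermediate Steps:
O(u) = 6
(-7208 - 309338)*(I(O(-1), 123) + 477239) = (-7208 - 309338)*(6 + 477239) = -316546*477245 = -151069995770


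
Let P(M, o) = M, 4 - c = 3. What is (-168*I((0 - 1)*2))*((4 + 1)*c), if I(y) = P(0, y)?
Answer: 0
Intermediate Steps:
c = 1 (c = 4 - 1*3 = 4 - 3 = 1)
I(y) = 0
(-168*I((0 - 1)*2))*((4 + 1)*c) = (-168*0)*((4 + 1)*1) = 0*(5*1) = 0*5 = 0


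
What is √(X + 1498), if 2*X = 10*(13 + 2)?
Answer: 11*√13 ≈ 39.661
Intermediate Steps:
X = 75 (X = (10*(13 + 2))/2 = (10*15)/2 = (½)*150 = 75)
√(X + 1498) = √(75 + 1498) = √1573 = 11*√13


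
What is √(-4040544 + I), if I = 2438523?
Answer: I*√1602021 ≈ 1265.7*I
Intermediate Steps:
√(-4040544 + I) = √(-4040544 + 2438523) = √(-1602021) = I*√1602021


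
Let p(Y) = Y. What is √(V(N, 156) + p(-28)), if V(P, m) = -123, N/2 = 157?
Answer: I*√151 ≈ 12.288*I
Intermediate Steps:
N = 314 (N = 2*157 = 314)
√(V(N, 156) + p(-28)) = √(-123 - 28) = √(-151) = I*√151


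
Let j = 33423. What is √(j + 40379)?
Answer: √73802 ≈ 271.67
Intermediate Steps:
√(j + 40379) = √(33423 + 40379) = √73802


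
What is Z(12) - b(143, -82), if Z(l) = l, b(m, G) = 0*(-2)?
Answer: 12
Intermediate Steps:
b(m, G) = 0
Z(12) - b(143, -82) = 12 - 1*0 = 12 + 0 = 12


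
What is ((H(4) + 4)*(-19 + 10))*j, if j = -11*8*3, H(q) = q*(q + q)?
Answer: 85536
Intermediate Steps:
H(q) = 2*q**2 (H(q) = q*(2*q) = 2*q**2)
j = -264 (j = -88*3 = -264)
((H(4) + 4)*(-19 + 10))*j = ((2*4**2 + 4)*(-19 + 10))*(-264) = ((2*16 + 4)*(-9))*(-264) = ((32 + 4)*(-9))*(-264) = (36*(-9))*(-264) = -324*(-264) = 85536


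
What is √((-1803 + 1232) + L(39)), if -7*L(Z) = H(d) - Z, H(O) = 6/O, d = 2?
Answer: I*√27727/7 ≈ 23.788*I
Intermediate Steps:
L(Z) = -3/7 + Z/7 (L(Z) = -(6/2 - Z)/7 = -(6*(½) - Z)/7 = -(3 - Z)/7 = -3/7 + Z/7)
√((-1803 + 1232) + L(39)) = √((-1803 + 1232) + (-3/7 + (⅐)*39)) = √(-571 + (-3/7 + 39/7)) = √(-571 + 36/7) = √(-3961/7) = I*√27727/7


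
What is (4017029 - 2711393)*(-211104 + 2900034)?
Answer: 3510763809480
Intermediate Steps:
(4017029 - 2711393)*(-211104 + 2900034) = 1305636*2688930 = 3510763809480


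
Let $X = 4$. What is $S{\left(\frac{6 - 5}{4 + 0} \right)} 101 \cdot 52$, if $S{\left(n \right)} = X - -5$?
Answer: $47268$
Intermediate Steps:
$S{\left(n \right)} = 9$ ($S{\left(n \right)} = 4 - -5 = 4 + 5 = 9$)
$S{\left(\frac{6 - 5}{4 + 0} \right)} 101 \cdot 52 = 9 \cdot 101 \cdot 52 = 909 \cdot 52 = 47268$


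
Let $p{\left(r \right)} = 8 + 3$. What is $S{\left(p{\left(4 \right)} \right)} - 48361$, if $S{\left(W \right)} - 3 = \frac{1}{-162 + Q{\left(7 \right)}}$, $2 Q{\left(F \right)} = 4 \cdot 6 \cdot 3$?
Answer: $- \frac{6093109}{126} \approx -48358.0$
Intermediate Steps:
$p{\left(r \right)} = 11$
$Q{\left(F \right)} = 36$ ($Q{\left(F \right)} = \frac{4 \cdot 6 \cdot 3}{2} = \frac{24 \cdot 3}{2} = \frac{1}{2} \cdot 72 = 36$)
$S{\left(W \right)} = \frac{377}{126}$ ($S{\left(W \right)} = 3 + \frac{1}{-162 + 36} = 3 + \frac{1}{-126} = 3 - \frac{1}{126} = \frac{377}{126}$)
$S{\left(p{\left(4 \right)} \right)} - 48361 = \frac{377}{126} - 48361 = - \frac{6093109}{126}$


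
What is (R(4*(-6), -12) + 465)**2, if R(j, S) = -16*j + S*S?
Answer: 986049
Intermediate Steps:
R(j, S) = S**2 - 16*j (R(j, S) = -16*j + S**2 = S**2 - 16*j)
(R(4*(-6), -12) + 465)**2 = (((-12)**2 - 64*(-6)) + 465)**2 = ((144 - 16*(-24)) + 465)**2 = ((144 + 384) + 465)**2 = (528 + 465)**2 = 993**2 = 986049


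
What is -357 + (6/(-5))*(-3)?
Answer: -1767/5 ≈ -353.40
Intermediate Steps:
-357 + (6/(-5))*(-3) = -357 - 1/5*6*(-3) = -357 - 6/5*(-3) = -357 + 18/5 = -1767/5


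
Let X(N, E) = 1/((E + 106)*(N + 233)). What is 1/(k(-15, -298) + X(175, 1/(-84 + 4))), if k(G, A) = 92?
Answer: 432429/39783478 ≈ 0.010870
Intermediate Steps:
X(N, E) = 1/((106 + E)*(233 + N))
1/(k(-15, -298) + X(175, 1/(-84 + 4))) = 1/(92 + 1/(24698 + 106*175 + 233/(-84 + 4) + 175/(-84 + 4))) = 1/(92 + 1/(24698 + 18550 + 233/(-80) + 175/(-80))) = 1/(92 + 1/(24698 + 18550 + 233*(-1/80) - 1/80*175)) = 1/(92 + 1/(24698 + 18550 - 233/80 - 35/16)) = 1/(92 + 1/(432429/10)) = 1/(92 + 10/432429) = 1/(39783478/432429) = 432429/39783478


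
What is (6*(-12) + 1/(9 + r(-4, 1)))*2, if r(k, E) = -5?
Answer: -287/2 ≈ -143.50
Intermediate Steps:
(6*(-12) + 1/(9 + r(-4, 1)))*2 = (6*(-12) + 1/(9 - 5))*2 = (-72 + 1/4)*2 = -287/4*2 = -287/2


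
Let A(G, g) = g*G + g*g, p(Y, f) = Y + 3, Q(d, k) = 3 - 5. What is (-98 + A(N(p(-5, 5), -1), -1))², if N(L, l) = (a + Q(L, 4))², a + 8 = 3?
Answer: 21316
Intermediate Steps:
Q(d, k) = -2
a = -5 (a = -8 + 3 = -5)
p(Y, f) = 3 + Y
N(L, l) = 49 (N(L, l) = (-5 - 2)² = (-7)² = 49)
A(G, g) = g² + G*g (A(G, g) = G*g + g² = g² + G*g)
(-98 + A(N(p(-5, 5), -1), -1))² = (-98 - (49 - 1))² = (-98 - 1*48)² = (-98 - 48)² = (-146)² = 21316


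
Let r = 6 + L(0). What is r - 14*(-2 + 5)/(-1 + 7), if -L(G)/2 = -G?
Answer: -1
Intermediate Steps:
L(G) = 2*G (L(G) = -(-2)*G = 2*G)
r = 6 (r = 6 + 2*0 = 6 + 0 = 6)
r - 14*(-2 + 5)/(-1 + 7) = 6 - 14*(-2 + 5)/(-1 + 7) = 6 - 42/6 = 6 - 14*½ = 6 - 7 = -1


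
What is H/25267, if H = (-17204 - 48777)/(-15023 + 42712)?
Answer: -65981/699617963 ≈ -9.4310e-5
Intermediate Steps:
H = -65981/27689 ≈ -2.3829
H/25267 = -65981/27689/25267 = -65981/27689*1/25267 = -65981/699617963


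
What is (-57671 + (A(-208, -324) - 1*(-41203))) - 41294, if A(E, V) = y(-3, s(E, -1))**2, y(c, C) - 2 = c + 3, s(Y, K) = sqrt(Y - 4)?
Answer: -57758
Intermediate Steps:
s(Y, K) = sqrt(-4 + Y)
y(c, C) = 5 + c (y(c, C) = 2 + (c + 3) = 2 + (3 + c) = 5 + c)
A(E, V) = 4 (A(E, V) = (5 - 3)**2 = 2**2 = 4)
(-57671 + (A(-208, -324) - 1*(-41203))) - 41294 = (-57671 + (4 - 1*(-41203))) - 41294 = (-57671 + (4 + 41203)) - 41294 = (-57671 + 41207) - 41294 = -16464 - 41294 = -57758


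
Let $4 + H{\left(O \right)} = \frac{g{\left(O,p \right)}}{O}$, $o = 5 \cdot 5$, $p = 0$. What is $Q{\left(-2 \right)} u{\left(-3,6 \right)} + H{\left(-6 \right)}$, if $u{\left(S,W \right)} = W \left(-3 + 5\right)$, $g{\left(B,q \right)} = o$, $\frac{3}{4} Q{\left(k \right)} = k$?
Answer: $- \frac{241}{6} \approx -40.167$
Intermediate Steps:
$o = 25$
$Q{\left(k \right)} = \frac{4 k}{3}$
$g{\left(B,q \right)} = 25$
$u{\left(S,W \right)} = 2 W$ ($u{\left(S,W \right)} = W 2 = 2 W$)
$H{\left(O \right)} = -4 + \frac{25}{O}$
$Q{\left(-2 \right)} u{\left(-3,6 \right)} + H{\left(-6 \right)} = \frac{4}{3} \left(-2\right) 2 \cdot 6 + \left(-4 + \frac{25}{-6}\right) = \left(- \frac{8}{3}\right) 12 + \left(-4 + 25 \left(- \frac{1}{6}\right)\right) = -32 - \frac{49}{6} = - \frac{241}{6}$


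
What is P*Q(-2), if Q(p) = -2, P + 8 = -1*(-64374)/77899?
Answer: 1117636/77899 ≈ 14.347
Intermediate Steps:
P = -558818/77899 (P = -8 - 1*(-64374)/77899 = -8 + 64374*(1/77899) = -8 + 64374/77899 = -558818/77899 ≈ -7.1736)
P*Q(-2) = -558818/77899*(-2) = 1117636/77899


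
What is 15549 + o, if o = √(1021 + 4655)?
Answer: 15549 + 2*√1419 ≈ 15624.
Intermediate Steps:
o = 2*√1419 (o = √5676 = 2*√1419 ≈ 75.339)
15549 + o = 15549 + 2*√1419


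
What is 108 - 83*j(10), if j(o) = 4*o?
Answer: -3212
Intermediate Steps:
108 - 83*j(10) = 108 - 332*10 = 108 - 83*40 = 108 - 3320 = -3212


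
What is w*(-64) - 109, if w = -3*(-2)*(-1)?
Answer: 275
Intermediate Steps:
w = -6 (w = 6*(-1) = -6)
w*(-64) - 109 = -6*(-64) - 109 = 384 - 109 = 275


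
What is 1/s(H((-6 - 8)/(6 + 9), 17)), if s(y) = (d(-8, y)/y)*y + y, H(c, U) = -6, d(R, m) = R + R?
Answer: -1/22 ≈ -0.045455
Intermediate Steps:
d(R, m) = 2*R
s(y) = -16 + y (s(y) = ((2*(-8))/y)*y + y = (-16/y)*y + y = -16 + y)
1/s(H((-6 - 8)/(6 + 9), 17)) = 1/(-16 - 6) = 1/(-22) = -1/22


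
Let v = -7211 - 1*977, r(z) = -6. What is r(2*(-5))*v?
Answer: 49128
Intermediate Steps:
v = -8188 (v = -7211 - 977 = -8188)
r(2*(-5))*v = -6*(-8188) = 49128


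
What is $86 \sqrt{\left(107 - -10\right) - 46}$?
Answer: $86 \sqrt{71} \approx 724.65$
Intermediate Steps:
$86 \sqrt{\left(107 - -10\right) - 46} = 86 \sqrt{\left(107 + 10\right) - 46} = 86 \sqrt{117 - 46} = 86 \sqrt{71}$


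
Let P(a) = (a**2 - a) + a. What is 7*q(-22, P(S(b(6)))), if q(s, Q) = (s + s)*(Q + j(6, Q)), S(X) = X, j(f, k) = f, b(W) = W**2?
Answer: -401016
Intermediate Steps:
P(a) = a**2
q(s, Q) = 2*s*(6 + Q) (q(s, Q) = (s + s)*(Q + 6) = (2*s)*(6 + Q) = 2*s*(6 + Q))
7*q(-22, P(S(b(6)))) = 7*(2*(-22)*(6 + (6**2)**2)) = 7*(2*(-22)*(6 + 36**2)) = 7*(2*(-22)*(6 + 1296)) = 7*(2*(-22)*1302) = 7*(-57288) = -401016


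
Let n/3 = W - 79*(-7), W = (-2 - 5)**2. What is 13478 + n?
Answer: 15284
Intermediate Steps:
W = 49 (W = (-7)**2 = 49)
n = 1806 (n = 3*(49 - 79*(-7)) = 3*(49 + 553) = 3*602 = 1806)
13478 + n = 13478 + 1806 = 15284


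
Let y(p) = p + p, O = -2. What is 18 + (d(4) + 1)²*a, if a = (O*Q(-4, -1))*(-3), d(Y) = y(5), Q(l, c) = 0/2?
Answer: 18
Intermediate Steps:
Q(l, c) = 0 (Q(l, c) = 0*(½) = 0)
y(p) = 2*p
d(Y) = 10 (d(Y) = 2*5 = 10)
a = 0 (a = -2*0*(-3) = 0*(-3) = 0)
18 + (d(4) + 1)²*a = 18 + (10 + 1)²*0 = 18 + 11²*0 = 18 + 121*0 = 18 + 0 = 18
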